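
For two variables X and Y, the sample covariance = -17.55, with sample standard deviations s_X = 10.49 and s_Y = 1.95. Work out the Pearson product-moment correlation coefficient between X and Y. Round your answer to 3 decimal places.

r = Cov(X,Y) / (s_X · s_Y) = -17.55 / (10.49 × 1.95)
  = -17.55 / 20.4555 ≈ -0.858

-0.858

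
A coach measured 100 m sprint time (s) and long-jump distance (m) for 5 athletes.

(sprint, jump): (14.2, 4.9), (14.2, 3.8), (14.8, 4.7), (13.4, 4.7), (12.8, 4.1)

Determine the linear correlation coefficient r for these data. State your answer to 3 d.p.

n = 5, Σx = 69.4, Σy = 22.2, Σx² = 965.72, Σy² = 99.44, Σxy = 308.56
nΣxy − ΣxΣy = 1542.8 − 1540.68 = 2.12
nΣx² − (Σx)² = 4828.6 − 4816.36 = 12.24; nΣy² − (Σy)² = 497.2 − 492.84 = 4.36
r = 2.12 / √(12.24 × 4.36) = 2.12 / 7.3052 ≈ 0.290

0.290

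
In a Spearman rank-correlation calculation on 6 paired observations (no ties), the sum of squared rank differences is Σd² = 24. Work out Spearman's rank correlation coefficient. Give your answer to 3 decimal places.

ρ = 1 − 6Σd² / [n(n²−1)] = 1 − 6×24 / (6×35)
  = 1 − 144/210 = 1 − 0.6857 ≈ 0.314

0.314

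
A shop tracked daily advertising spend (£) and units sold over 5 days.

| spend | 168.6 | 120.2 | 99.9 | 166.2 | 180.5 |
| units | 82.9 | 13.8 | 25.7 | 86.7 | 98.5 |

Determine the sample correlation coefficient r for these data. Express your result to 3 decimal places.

n = 5, Σx = 735.4, Σy = 307.6, Σx² = 113056.7, Σy² = 24942.48, Σxy = 50391.92
nΣxy − ΣxΣy = 251959.6 − 226209.04 = 25750.56
nΣx² − (Σx)² = 565283.5 − 540813.16 = 24470.34; nΣy² − (Σy)² = 124712.4 − 94617.76 = 30094.64
r = 25750.56 / √(24470.34 × 30094.64) = 25750.56 / 27137.1714 ≈ 0.949

0.949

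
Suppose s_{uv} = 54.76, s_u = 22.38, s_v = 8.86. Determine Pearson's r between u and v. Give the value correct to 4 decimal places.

r = Cov(u,v) / (s_u · s_v) = 54.76 / (22.38 × 8.86)
  = 54.76 / 198.2868 ≈ 0.2762

0.2762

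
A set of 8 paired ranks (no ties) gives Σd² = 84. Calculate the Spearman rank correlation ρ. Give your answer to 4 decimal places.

0.0000

ρ = 1 − 6Σd² / [n(n²−1)] = 1 − 6×84 / (8×63)
  = 1 − 504/504 = 1 − 1.00000 ≈ 0.0000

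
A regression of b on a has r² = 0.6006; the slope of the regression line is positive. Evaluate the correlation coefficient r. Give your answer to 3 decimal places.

|r| = √0.6006 = 0.775
The association is positive, so r = 0.775.

0.775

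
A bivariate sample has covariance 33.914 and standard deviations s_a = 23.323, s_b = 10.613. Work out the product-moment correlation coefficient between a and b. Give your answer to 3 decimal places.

r = Cov(a,b) / (s_a · s_b) = 33.914 / (23.323 × 10.613)
  = 33.914 / 247.5270 ≈ 0.137

0.137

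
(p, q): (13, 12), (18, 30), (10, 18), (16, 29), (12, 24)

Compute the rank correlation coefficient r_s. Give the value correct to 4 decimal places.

0.7000

Rank p: 3, 5, 1, 4, 2
Rank q: 1, 5, 2, 4, 3
d = rank(p) − rank(q): 2, 0, -1, 0, -1; Σd² = 6
ρ = 1 − 6Σd² / [n(n²−1)] = 1 − 6×6 / (5×24) = 1 − 36/120 ≈ 0.7000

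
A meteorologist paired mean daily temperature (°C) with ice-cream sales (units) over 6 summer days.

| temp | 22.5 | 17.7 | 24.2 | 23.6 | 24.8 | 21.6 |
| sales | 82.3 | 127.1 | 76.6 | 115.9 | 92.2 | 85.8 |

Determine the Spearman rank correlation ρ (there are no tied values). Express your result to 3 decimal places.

Rank temp: 3, 1, 5, 4, 6, 2
Rank sales: 2, 6, 1, 5, 4, 3
d = rank(temp) − rank(sales): 1, -5, 4, -1, 2, -1; Σd² = 48
ρ = 1 − 6Σd² / [n(n²−1)] = 1 − 6×48 / (6×35) = 1 − 288/210 ≈ -0.371

-0.371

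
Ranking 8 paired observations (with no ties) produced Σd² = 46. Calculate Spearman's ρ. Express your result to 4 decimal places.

ρ = 1 − 6Σd² / [n(n²−1)] = 1 − 6×46 / (8×63)
  = 1 − 276/504 = 1 − 0.54762 ≈ 0.4524

0.4524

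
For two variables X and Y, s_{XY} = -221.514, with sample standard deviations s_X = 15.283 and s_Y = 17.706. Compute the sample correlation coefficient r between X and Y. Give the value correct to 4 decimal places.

-0.8186

r = Cov(X,Y) / (s_X · s_Y) = -221.514 / (15.283 × 17.706)
  = -221.514 / 270.6008 ≈ -0.8186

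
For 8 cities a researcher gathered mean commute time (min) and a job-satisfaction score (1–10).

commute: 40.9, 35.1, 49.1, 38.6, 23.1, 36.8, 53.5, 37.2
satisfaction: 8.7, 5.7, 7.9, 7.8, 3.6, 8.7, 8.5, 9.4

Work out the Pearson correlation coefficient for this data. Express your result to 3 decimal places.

0.672

n = 8, Σx = 314.3, Σy = 60.3, Σx² = 12939.53, Σy² = 480.69, Σxy = 2452.62
nΣxy − ΣxΣy = 19620.96 − 18952.29 = 668.67
nΣx² − (Σx)² = 103516.24 − 98784.49 = 4731.75; nΣy² − (Σy)² = 3845.52 − 3636.09 = 209.43
r = 668.67 / √(4731.75 × 209.43) = 668.67 / 995.4750 ≈ 0.672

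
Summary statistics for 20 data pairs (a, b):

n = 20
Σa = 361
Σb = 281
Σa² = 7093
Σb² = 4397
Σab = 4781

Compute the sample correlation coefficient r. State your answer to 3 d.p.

r = (nΣab − ΣaΣb) / √[(nΣa² − (Σa)²)(nΣb² − (Σb)²)]
Numerator: 20×4781 − 361×281 = -5821
Denominator: √[(141860 − 130321)(87940 − 78961)] = √[11539 × 8979] = 10178.8350
r = -5821 / 10178.8350 ≈ -0.572

-0.572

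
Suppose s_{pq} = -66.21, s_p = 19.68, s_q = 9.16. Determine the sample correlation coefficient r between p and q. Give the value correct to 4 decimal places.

r = Cov(p,q) / (s_p · s_q) = -66.21 / (19.68 × 9.16)
  = -66.21 / 180.2688 ≈ -0.3673

-0.3673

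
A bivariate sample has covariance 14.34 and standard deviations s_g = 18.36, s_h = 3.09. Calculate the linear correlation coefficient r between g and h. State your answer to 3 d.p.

0.253

r = Cov(g,h) / (s_g · s_h) = 14.34 / (18.36 × 3.09)
  = 14.34 / 56.7324 ≈ 0.253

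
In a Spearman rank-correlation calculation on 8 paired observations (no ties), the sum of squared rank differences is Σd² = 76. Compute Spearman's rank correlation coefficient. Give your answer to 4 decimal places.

ρ = 1 − 6Σd² / [n(n²−1)] = 1 − 6×76 / (8×63)
  = 1 − 456/504 = 1 − 0.90476 ≈ 0.0952

0.0952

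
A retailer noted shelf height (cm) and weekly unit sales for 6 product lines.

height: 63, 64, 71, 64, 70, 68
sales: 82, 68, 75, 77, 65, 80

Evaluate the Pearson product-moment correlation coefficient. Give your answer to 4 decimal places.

-0.3372

n = 6, Σx = 400, Σy = 447, Σx² = 26726, Σy² = 33527, Σxy = 29761
nΣxy − ΣxΣy = 178566 − 178800 = -234
nΣx² − (Σx)² = 160356 − 160000 = 356; nΣy² − (Σy)² = 201162 − 199809 = 1353
r = -234 / √(356 × 1353) = -234 / 694.0231 ≈ -0.3372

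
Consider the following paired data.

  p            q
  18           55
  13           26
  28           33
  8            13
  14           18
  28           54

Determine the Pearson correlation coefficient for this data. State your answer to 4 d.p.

0.6839

n = 6, Σp = 109, Σq = 199, Σp² = 2321, Σq² = 8199, Σpq = 4120
nΣpq − ΣpΣq = 24720 − 21691 = 3029
nΣp² − (Σp)² = 13926 − 11881 = 2045; nΣq² − (Σq)² = 49194 − 39601 = 9593
r = 3029 / √(2045 × 9593) = 3029 / 4429.1856 ≈ 0.6839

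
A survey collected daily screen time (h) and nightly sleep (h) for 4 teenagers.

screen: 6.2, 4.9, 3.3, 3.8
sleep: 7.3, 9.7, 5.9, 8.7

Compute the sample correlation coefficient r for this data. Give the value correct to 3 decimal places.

n = 4, Σx = 18.2, Σy = 31.6, Σx² = 87.78, Σy² = 257.88, Σxy = 145.32
nΣxy − ΣxΣy = 581.28 − 575.12 = 6.16
nΣx² − (Σx)² = 351.12 − 331.24 = 19.88; nΣy² − (Σy)² = 1031.52 − 998.56 = 32.96
r = 6.16 / √(19.88 × 32.96) = 6.16 / 25.5977 ≈ 0.241

0.241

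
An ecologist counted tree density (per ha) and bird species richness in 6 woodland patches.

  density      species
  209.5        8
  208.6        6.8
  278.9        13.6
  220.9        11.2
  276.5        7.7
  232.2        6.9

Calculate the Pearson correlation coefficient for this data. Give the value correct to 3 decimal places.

n = 6, Σx = 1426.6, Σy = 54.2, Σx² = 344355.32, Σy² = 527.54, Σxy = 13092.83
nΣxy − ΣxΣy = 78556.98 − 77321.72 = 1235.26
nΣx² − (Σx)² = 2066131.92 − 2035187.56 = 30944.36; nΣy² − (Σy)² = 3165.24 − 2937.64 = 227.6
r = 1235.26 / √(30944.36 × 227.6) = 1235.26 / 2653.8531 ≈ 0.465

0.465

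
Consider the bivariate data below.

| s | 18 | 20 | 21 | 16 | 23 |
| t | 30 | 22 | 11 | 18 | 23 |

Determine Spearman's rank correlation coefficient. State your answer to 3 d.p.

Rank s: 2, 3, 4, 1, 5
Rank t: 5, 3, 1, 2, 4
d = rank(s) − rank(t): -3, 0, 3, -1, 1; Σd² = 20
ρ = 1 − 6Σd² / [n(n²−1)] = 1 − 6×20 / (5×24) = 1 − 120/120 ≈ 0.000

0.000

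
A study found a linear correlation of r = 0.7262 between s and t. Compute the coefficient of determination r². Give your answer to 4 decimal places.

r² = (0.7262)² = 0.5274

0.5274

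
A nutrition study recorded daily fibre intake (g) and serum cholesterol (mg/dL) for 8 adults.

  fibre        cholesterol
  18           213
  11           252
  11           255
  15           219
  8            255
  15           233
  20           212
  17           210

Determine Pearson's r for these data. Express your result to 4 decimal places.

-0.9341

n = 8, Σx = 115, Σy = 1849, Σx² = 1769, Σy² = 430217, Σxy = 26041
nΣxy − ΣxΣy = 208328 − 212635 = -4307
nΣx² − (Σx)² = 14152 − 13225 = 927; nΣy² − (Σy)² = 3441736 − 3418801 = 22935
r = -4307 / √(927 × 22935) = -4307 / 4610.9375 ≈ -0.9341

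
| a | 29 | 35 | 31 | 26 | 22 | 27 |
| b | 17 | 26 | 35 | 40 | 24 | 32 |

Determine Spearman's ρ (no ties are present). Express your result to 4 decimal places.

Rank a: 4, 6, 5, 2, 1, 3
Rank b: 1, 3, 5, 6, 2, 4
d = rank(a) − rank(b): 3, 3, 0, -4, -1, -1; Σd² = 36
ρ = 1 − 6Σd² / [n(n²−1)] = 1 − 6×36 / (6×35) = 1 − 216/210 ≈ -0.0286

-0.0286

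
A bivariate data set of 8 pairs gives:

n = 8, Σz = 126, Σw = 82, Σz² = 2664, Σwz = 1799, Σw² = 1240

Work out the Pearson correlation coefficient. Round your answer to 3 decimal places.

r = (nΣwz − ΣwΣz) / √[(nΣw² − (Σw)²)(nΣz² − (Σz)²)]
Numerator: 8×1799 − 82×126 = 4060
Denominator: √[(9920 − 6724)(21312 − 15876)] = √[3196 × 5436] = 4168.1478
r = 4060 / 4168.1478 ≈ 0.974

0.974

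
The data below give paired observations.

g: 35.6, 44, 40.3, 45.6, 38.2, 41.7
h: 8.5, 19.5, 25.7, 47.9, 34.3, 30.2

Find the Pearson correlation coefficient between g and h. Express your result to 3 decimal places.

n = 6, Σg = 245.4, Σh = 166.1, Σg² = 10104.94, Σh² = 5495.93, Σgh = 6950.15
nΣgh − ΣgΣh = 41700.9 − 40760.94 = 939.96
nΣg² − (Σg)² = 60629.64 − 60221.16 = 408.48; nΣh² − (Σh)² = 32975.58 − 27589.21 = 5386.37
r = 939.96 / √(408.48 × 5386.37) = 939.96 / 1483.3153 ≈ 0.634

0.634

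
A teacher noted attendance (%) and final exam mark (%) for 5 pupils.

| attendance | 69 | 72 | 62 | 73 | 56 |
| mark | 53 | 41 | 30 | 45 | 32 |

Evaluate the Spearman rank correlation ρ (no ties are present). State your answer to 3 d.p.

Rank attendance: 3, 4, 2, 5, 1
Rank mark: 5, 3, 1, 4, 2
d = rank(attendance) − rank(mark): -2, 1, 1, 1, -1; Σd² = 8
ρ = 1 − 6Σd² / [n(n²−1)] = 1 − 6×8 / (5×24) = 1 − 48/120 ≈ 0.600

0.600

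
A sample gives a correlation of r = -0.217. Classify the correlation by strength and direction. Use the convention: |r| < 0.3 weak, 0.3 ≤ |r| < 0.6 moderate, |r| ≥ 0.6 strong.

weak negative

r = -0.217 < 0 so the relationship is negative.
|r| = 0.217, which falls in the weak range.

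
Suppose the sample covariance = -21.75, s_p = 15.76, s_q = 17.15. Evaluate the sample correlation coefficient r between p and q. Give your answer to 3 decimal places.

r = Cov(p,q) / (s_p · s_q) = -21.75 / (15.76 × 17.15)
  = -21.75 / 270.2840 ≈ -0.080

-0.080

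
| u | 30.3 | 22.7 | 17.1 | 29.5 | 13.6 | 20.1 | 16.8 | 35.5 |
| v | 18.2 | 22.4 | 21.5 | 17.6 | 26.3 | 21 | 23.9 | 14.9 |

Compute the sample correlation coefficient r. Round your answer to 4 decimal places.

-0.9484

n = 8, Σu = 185.6, Σv = 165.8, Σu² = 4727.5, Σv² = 3530.92, Σuv = 3657.04
nΣuv − ΣuΣv = 29256.32 − 30772.48 = -1516.16
nΣu² − (Σu)² = 37820 − 34447.36 = 3372.64; nΣv² − (Σv)² = 28247.36 − 27489.64 = 757.72
r = -1516.16 / √(3372.64 × 757.72) = -1516.16 / 1598.5984 ≈ -0.9484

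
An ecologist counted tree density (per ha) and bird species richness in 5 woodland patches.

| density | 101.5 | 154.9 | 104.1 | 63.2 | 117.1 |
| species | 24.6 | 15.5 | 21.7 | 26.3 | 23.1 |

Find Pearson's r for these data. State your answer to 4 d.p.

-0.9225

n = 5, Σx = 540.8, Σy = 111.2, Σx² = 62839.72, Σy² = 2541.6, Σxy = 11523.99
nΣxy − ΣxΣy = 57619.95 − 60136.96 = -2517.01
nΣx² − (Σx)² = 314198.6 − 292464.64 = 21733.96; nΣy² − (Σy)² = 12708 − 12365.44 = 342.56
r = -2517.01 / √(21733.96 × 342.56) = -2517.01 / 2728.5867 ≈ -0.9225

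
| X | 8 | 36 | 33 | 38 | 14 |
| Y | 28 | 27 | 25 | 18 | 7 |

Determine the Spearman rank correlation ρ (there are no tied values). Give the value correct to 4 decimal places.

-0.3000

Rank X: 1, 4, 3, 5, 2
Rank Y: 5, 4, 3, 2, 1
d = rank(X) − rank(Y): -4, 0, 0, 3, 1; Σd² = 26
ρ = 1 − 6Σd² / [n(n²−1)] = 1 − 6×26 / (5×24) = 1 − 156/120 ≈ -0.3000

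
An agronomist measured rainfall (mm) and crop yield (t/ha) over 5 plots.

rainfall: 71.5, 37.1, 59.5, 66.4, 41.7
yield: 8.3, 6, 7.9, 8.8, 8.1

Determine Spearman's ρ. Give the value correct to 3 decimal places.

Rank rainfall: 5, 1, 3, 4, 2
Rank yield: 4, 1, 2, 5, 3
d = rank(rainfall) − rank(yield): 1, 0, 1, -1, -1; Σd² = 4
ρ = 1 − 6Σd² / [n(n²−1)] = 1 − 6×4 / (5×24) = 1 − 24/120 ≈ 0.800

0.800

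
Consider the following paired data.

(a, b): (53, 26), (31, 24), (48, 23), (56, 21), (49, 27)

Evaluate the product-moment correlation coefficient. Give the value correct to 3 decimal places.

-0.112

n = 5, Σa = 237, Σb = 121, Σa² = 11611, Σb² = 2951, Σab = 5725
nΣab − ΣaΣb = 28625 − 28677 = -52
nΣa² − (Σa)² = 58055 − 56169 = 1886; nΣb² − (Σb)² = 14755 − 14641 = 114
r = -52 / √(1886 × 114) = -52 / 463.6852 ≈ -0.112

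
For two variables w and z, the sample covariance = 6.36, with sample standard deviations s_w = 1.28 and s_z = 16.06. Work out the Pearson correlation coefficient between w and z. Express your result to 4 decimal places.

0.3094

r = Cov(w,z) / (s_w · s_z) = 6.36 / (1.28 × 16.06)
  = 6.36 / 20.5568 ≈ 0.3094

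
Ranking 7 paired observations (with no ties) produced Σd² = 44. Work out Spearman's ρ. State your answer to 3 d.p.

ρ = 1 − 6Σd² / [n(n²−1)] = 1 − 6×44 / (7×48)
  = 1 − 264/336 = 1 − 0.7857 ≈ 0.214

0.214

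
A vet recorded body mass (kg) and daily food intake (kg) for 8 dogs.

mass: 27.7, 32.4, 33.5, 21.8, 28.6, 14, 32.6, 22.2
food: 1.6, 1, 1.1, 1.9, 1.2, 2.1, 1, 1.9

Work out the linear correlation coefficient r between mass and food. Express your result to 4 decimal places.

-0.9462

n = 8, Σx = 212.8, Σy = 11.8, Σx² = 5984.1, Σy² = 18.84, Σxy = 293.49
nΣxy − ΣxΣy = 2347.92 − 2511.04 = -163.12
nΣx² − (Σx)² = 47872.8 − 45283.84 = 2588.96; nΣy² − (Σy)² = 150.72 − 139.24 = 11.48
r = -163.12 / √(2588.96 × 11.48) = -163.12 / 172.3986 ≈ -0.9462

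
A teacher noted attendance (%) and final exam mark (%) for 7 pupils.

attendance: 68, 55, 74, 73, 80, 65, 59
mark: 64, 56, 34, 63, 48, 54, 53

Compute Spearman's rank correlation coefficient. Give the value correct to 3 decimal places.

Rank attendance: 4, 1, 6, 5, 7, 3, 2
Rank mark: 7, 5, 1, 6, 2, 4, 3
d = rank(attendance) − rank(mark): -3, -4, 5, -1, 5, -1, -1; Σd² = 78
ρ = 1 − 6Σd² / [n(n²−1)] = 1 − 6×78 / (7×48) = 1 − 468/336 ≈ -0.393

-0.393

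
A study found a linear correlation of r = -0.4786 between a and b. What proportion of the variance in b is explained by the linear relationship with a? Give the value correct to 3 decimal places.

r² = (-0.4786)² = 0.229

0.229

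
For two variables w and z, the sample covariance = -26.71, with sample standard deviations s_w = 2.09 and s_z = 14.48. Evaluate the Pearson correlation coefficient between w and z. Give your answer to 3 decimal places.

-0.883

r = Cov(w,z) / (s_w · s_z) = -26.71 / (2.09 × 14.48)
  = -26.71 / 30.2632 ≈ -0.883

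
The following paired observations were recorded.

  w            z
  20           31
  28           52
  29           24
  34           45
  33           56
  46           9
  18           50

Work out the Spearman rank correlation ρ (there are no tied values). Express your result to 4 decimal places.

Rank w: 2, 3, 4, 6, 5, 7, 1
Rank z: 3, 6, 2, 4, 7, 1, 5
d = rank(w) − rank(z): -1, -3, 2, 2, -2, 6, -4; Σd² = 74
ρ = 1 − 6Σd² / [n(n²−1)] = 1 − 6×74 / (7×48) = 1 − 444/336 ≈ -0.3214

-0.3214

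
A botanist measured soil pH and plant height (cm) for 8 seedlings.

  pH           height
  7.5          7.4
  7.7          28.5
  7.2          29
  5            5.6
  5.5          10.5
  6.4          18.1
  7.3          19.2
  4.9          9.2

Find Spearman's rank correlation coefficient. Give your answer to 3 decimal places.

Rank pH: 7, 8, 5, 2, 3, 4, 6, 1
Rank height: 2, 7, 8, 1, 4, 5, 6, 3
d = rank(pH) − rank(height): 5, 1, -3, 1, -1, -1, 0, -2; Σd² = 42
ρ = 1 − 6Σd² / [n(n²−1)] = 1 − 6×42 / (8×63) = 1 − 252/504 ≈ 0.500

0.500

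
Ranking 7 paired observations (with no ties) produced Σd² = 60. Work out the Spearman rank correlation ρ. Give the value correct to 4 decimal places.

ρ = 1 − 6Σd² / [n(n²−1)] = 1 − 6×60 / (7×48)
  = 1 − 360/336 = 1 − 1.07143 ≈ -0.0714

-0.0714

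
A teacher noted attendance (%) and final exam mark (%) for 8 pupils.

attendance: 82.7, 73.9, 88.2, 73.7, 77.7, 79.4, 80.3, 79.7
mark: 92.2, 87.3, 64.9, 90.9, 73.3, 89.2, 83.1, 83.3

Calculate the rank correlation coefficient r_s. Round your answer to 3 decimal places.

Rank attendance: 7, 2, 8, 1, 3, 4, 6, 5
Rank mark: 8, 5, 1, 7, 2, 6, 3, 4
d = rank(attendance) − rank(mark): -1, -3, 7, -6, 1, -2, 3, 1; Σd² = 110
ρ = 1 − 6Σd² / [n(n²−1)] = 1 − 6×110 / (8×63) = 1 − 660/504 ≈ -0.310

-0.310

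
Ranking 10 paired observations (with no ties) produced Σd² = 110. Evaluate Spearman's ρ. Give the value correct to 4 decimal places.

0.3333

ρ = 1 − 6Σd² / [n(n²−1)] = 1 − 6×110 / (10×99)
  = 1 − 660/990 = 1 − 0.66667 ≈ 0.3333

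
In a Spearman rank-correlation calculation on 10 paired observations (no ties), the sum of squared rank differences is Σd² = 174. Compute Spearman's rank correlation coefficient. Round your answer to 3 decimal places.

ρ = 1 − 6Σd² / [n(n²−1)] = 1 − 6×174 / (10×99)
  = 1 − 1044/990 = 1 − 1.0545 ≈ -0.055

-0.055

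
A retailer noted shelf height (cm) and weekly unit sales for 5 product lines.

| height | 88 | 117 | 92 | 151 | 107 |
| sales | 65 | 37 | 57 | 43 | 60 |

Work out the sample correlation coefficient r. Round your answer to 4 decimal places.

-0.7321

n = 5, Σx = 555, Σy = 262, Σx² = 64147, Σy² = 14292, Σxy = 28206
nΣxy − ΣxΣy = 141030 − 145410 = -4380
nΣx² − (Σx)² = 320735 − 308025 = 12710; nΣy² − (Σy)² = 71460 − 68644 = 2816
r = -4380 / √(12710 × 2816) = -4380 / 5982.5881 ≈ -0.7321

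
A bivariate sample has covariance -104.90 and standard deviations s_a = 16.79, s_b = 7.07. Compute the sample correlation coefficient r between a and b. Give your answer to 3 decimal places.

r = Cov(a,b) / (s_a · s_b) = -104.90 / (16.79 × 7.07)
  = -104.90 / 118.7053 ≈ -0.884

-0.884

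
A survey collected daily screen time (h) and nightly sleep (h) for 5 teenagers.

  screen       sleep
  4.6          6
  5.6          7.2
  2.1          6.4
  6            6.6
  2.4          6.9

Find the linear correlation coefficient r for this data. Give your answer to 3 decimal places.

0.146

n = 5, Σx = 20.7, Σy = 33.1, Σx² = 98.69, Σy² = 219.97, Σxy = 137.52
nΣxy − ΣxΣy = 687.6 − 685.17 = 2.43
nΣx² − (Σx)² = 493.45 − 428.49 = 64.96; nΣy² − (Σy)² = 1099.85 − 1095.61 = 4.24
r = 2.43 / √(64.96 × 4.24) = 2.43 / 16.5961 ≈ 0.146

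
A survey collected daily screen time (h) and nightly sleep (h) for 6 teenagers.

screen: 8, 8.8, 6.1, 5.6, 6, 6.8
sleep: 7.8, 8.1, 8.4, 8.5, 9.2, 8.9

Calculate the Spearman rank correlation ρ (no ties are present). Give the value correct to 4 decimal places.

-0.6571

Rank screen: 5, 6, 3, 1, 2, 4
Rank sleep: 1, 2, 3, 4, 6, 5
d = rank(screen) − rank(sleep): 4, 4, 0, -3, -4, -1; Σd² = 58
ρ = 1 − 6Σd² / [n(n²−1)] = 1 − 6×58 / (6×35) = 1 − 348/210 ≈ -0.6571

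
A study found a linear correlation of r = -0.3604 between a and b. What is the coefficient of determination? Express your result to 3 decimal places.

r² = (-0.3604)² = 0.130

0.130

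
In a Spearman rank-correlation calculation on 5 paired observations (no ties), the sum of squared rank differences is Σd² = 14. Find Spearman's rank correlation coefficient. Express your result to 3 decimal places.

ρ = 1 − 6Σd² / [n(n²−1)] = 1 − 6×14 / (5×24)
  = 1 − 84/120 = 1 − 0.7000 ≈ 0.300

0.300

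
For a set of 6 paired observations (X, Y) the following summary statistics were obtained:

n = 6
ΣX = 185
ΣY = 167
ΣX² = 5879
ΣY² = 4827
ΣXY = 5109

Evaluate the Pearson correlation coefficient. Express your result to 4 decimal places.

r = (nΣXY − ΣXΣY) / √[(nΣX² − (ΣX)²)(nΣY² − (ΣY)²)]
Numerator: 6×5109 − 185×167 = -241
Denominator: √[(35274 − 34225)(28962 − 27889)] = √[1049 × 1073] = 1060.9321
r = -241 / 1060.9321 ≈ -0.2272

-0.2272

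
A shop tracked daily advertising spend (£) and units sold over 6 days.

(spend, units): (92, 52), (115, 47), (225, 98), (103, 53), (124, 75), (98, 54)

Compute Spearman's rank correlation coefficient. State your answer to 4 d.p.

0.6000

Rank spend: 1, 4, 6, 3, 5, 2
Rank units: 2, 1, 6, 3, 5, 4
d = rank(spend) − rank(units): -1, 3, 0, 0, 0, -2; Σd² = 14
ρ = 1 − 6Σd² / [n(n²−1)] = 1 − 6×14 / (6×35) = 1 − 84/210 ≈ 0.6000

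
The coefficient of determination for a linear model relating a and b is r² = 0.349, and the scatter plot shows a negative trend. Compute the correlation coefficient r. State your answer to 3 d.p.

|r| = √0.349 = 0.591
The association is negative, so r = −0.591.

-0.591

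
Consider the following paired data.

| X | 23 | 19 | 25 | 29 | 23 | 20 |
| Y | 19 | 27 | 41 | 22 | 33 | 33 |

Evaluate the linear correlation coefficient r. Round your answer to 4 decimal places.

-0.1518

n = 6, ΣX = 139, ΣY = 175, ΣX² = 3285, ΣY² = 5433, ΣXY = 4032
nΣXY − ΣXΣY = 24192 − 24325 = -133
nΣX² − (ΣX)² = 19710 − 19321 = 389; nΣY² − (ΣY)² = 32598 − 30625 = 1973
r = -133 / √(389 × 1973) = -133 / 876.0691 ≈ -0.1518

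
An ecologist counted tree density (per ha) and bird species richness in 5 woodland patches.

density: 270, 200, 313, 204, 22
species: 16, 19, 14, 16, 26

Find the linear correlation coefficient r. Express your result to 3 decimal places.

-0.968

n = 5, Σx = 1009, Σy = 91, Σx² = 252969, Σy² = 1745, Σxy = 16338
nΣxy − ΣxΣy = 81690 − 91819 = -10129
nΣx² − (Σx)² = 1264845 − 1018081 = 246764; nΣy² − (Σy)² = 8725 − 8281 = 444
r = -10129 / √(246764 × 444) = -10129 / 10467.2449 ≈ -0.968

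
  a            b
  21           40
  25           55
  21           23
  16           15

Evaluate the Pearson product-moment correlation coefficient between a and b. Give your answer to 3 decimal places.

n = 4, Σa = 83, Σb = 133, Σa² = 1763, Σb² = 5379, Σab = 2938
nΣab − ΣaΣb = 11752 − 11039 = 713
nΣa² − (Σa)² = 7052 − 6889 = 163; nΣb² − (Σb)² = 21516 − 17689 = 3827
r = 713 / √(163 × 3827) = 713 / 789.8107 ≈ 0.903

0.903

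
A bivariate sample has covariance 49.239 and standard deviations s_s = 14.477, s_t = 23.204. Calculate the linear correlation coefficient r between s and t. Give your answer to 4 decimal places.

r = Cov(s,t) / (s_s · s_t) = 49.239 / (14.477 × 23.204)
  = 49.239 / 335.9243 ≈ 0.1466

0.1466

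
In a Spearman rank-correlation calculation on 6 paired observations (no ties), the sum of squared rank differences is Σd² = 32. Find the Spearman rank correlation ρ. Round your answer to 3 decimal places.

ρ = 1 − 6Σd² / [n(n²−1)] = 1 − 6×32 / (6×35)
  = 1 − 192/210 = 1 − 0.9143 ≈ 0.086

0.086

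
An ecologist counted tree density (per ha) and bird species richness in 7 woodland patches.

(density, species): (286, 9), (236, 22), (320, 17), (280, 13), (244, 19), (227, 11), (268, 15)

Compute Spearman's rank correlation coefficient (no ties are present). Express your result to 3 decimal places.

-0.214

Rank density: 6, 2, 7, 5, 3, 1, 4
Rank species: 1, 7, 5, 3, 6, 2, 4
d = rank(density) − rank(species): 5, -5, 2, 2, -3, -1, 0; Σd² = 68
ρ = 1 − 6Σd² / [n(n²−1)] = 1 − 6×68 / (7×48) = 1 − 408/336 ≈ -0.214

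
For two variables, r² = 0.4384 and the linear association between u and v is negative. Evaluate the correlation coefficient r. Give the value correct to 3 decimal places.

-0.662

|r| = √0.4384 = 0.662
The association is negative, so r = −0.662.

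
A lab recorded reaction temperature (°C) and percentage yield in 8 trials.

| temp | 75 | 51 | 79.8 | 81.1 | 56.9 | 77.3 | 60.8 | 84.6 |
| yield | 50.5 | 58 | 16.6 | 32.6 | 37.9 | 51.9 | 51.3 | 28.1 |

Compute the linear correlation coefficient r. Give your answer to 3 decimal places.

n = 8, Σx = 566.5, Σy = 326.9, Σx² = 41237.95, Σy² = 14803.89, Σxy = 22378.72
nΣxy − ΣxΣy = 179029.76 − 185188.85 = -6159.09
nΣx² − (Σx)² = 329903.6 − 320922.25 = 8981.35; nΣy² − (Σy)² = 118431.12 − 106863.61 = 11567.51
r = -6159.09 / √(8981.35 × 11567.51) = -6159.09 / 10192.7354 ≈ -0.604

-0.604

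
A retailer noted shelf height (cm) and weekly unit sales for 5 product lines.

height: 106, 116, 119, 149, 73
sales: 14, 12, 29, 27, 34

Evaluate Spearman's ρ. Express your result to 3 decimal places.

Rank height: 2, 3, 4, 5, 1
Rank sales: 2, 1, 4, 3, 5
d = rank(height) − rank(sales): 0, 2, 0, 2, -4; Σd² = 24
ρ = 1 − 6Σd² / [n(n²−1)] = 1 − 6×24 / (5×24) = 1 − 144/120 ≈ -0.200

-0.200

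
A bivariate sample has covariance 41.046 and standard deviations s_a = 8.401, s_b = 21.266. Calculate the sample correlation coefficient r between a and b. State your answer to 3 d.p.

0.230

r = Cov(a,b) / (s_a · s_b) = 41.046 / (8.401 × 21.266)
  = 41.046 / 178.6557 ≈ 0.230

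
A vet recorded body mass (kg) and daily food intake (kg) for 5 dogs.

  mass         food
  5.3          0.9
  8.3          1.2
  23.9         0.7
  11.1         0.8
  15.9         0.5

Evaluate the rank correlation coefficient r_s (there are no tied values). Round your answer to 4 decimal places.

-0.8000

Rank mass: 1, 2, 5, 3, 4
Rank food: 4, 5, 2, 3, 1
d = rank(mass) − rank(food): -3, -3, 3, 0, 3; Σd² = 36
ρ = 1 − 6Σd² / [n(n²−1)] = 1 − 6×36 / (5×24) = 1 − 216/120 ≈ -0.8000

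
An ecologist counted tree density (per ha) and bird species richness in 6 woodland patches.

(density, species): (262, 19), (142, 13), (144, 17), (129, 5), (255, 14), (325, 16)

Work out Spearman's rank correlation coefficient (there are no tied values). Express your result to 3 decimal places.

Rank density: 5, 2, 3, 1, 4, 6
Rank species: 6, 2, 5, 1, 3, 4
d = rank(density) − rank(species): -1, 0, -2, 0, 1, 2; Σd² = 10
ρ = 1 − 6Σd² / [n(n²−1)] = 1 − 6×10 / (6×35) = 1 − 60/210 ≈ 0.714

0.714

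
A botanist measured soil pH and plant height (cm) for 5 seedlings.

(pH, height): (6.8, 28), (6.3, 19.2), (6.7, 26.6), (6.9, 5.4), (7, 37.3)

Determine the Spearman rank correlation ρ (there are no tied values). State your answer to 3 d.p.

Rank pH: 3, 1, 2, 4, 5
Rank height: 4, 2, 3, 1, 5
d = rank(pH) − rank(height): -1, -1, -1, 3, 0; Σd² = 12
ρ = 1 − 6Σd² / [n(n²−1)] = 1 − 6×12 / (5×24) = 1 − 72/120 ≈ 0.400

0.400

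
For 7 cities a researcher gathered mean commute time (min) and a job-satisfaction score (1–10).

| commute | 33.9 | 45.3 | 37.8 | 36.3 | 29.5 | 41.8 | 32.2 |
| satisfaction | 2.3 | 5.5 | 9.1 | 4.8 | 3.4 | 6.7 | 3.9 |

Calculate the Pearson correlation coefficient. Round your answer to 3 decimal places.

0.555

n = 7, Σx = 256.8, Σy = 35.7, Σx² = 9602.16, Σy² = 213.05, Σxy = 1351.28
nΣxy − ΣxΣy = 9458.96 − 9167.76 = 291.2
nΣx² − (Σx)² = 67215.12 − 65946.24 = 1268.88; nΣy² − (Σy)² = 1491.35 − 1274.49 = 216.86
r = 291.2 / √(1268.88 × 216.86) = 291.2 / 524.5658 ≈ 0.555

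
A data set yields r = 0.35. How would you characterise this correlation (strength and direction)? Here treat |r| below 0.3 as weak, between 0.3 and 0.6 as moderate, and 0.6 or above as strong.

moderate positive

r = 0.35 > 0 so the relationship is positive.
|r| = 0.35, which falls in the moderate range.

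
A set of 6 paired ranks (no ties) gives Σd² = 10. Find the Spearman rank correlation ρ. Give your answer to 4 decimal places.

0.7143

ρ = 1 − 6Σd² / [n(n²−1)] = 1 − 6×10 / (6×35)
  = 1 − 60/210 = 1 − 0.28571 ≈ 0.7143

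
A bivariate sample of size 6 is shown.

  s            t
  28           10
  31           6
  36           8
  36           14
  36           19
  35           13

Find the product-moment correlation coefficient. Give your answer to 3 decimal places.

n = 6, Σs = 202, Σt = 70, Σs² = 6858, Σt² = 926, Σst = 2397
nΣst − ΣsΣt = 14382 − 14140 = 242
nΣs² − (Σs)² = 41148 − 40804 = 344; nΣt² − (Σt)² = 5556 − 4900 = 656
r = 242 / √(344 × 656) = 242 / 475.0411 ≈ 0.509

0.509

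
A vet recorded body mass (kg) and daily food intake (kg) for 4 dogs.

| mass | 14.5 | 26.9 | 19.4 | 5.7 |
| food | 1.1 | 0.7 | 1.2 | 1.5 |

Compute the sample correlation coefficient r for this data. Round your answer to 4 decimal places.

-0.9307

n = 4, Σx = 66.5, Σy = 4.5, Σx² = 1342.71, Σy² = 5.39, Σxy = 66.61
nΣxy − ΣxΣy = 266.44 − 299.25 = -32.81
nΣx² − (Σx)² = 5370.84 − 4422.25 = 948.59; nΣy² − (Σy)² = 21.56 − 20.25 = 1.31
r = -32.81 / √(948.59 × 1.31) = -32.81 / 35.2513 ≈ -0.9307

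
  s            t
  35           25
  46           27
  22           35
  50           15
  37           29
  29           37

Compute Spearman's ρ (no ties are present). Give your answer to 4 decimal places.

-0.7714

Rank s: 3, 5, 1, 6, 4, 2
Rank t: 2, 3, 5, 1, 4, 6
d = rank(s) − rank(t): 1, 2, -4, 5, 0, -4; Σd² = 62
ρ = 1 − 6Σd² / [n(n²−1)] = 1 − 6×62 / (6×35) = 1 − 372/210 ≈ -0.7714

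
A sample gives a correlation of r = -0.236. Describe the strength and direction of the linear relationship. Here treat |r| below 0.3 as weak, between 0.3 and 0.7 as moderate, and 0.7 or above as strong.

weak negative

r = -0.236 < 0 so the relationship is negative.
|r| = 0.236, which falls in the weak range.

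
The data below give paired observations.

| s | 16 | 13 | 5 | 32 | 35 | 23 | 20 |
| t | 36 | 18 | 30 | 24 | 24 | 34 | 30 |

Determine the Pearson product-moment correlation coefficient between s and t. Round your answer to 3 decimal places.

-0.205

n = 7, Σs = 144, Σt = 196, Σs² = 3628, Σt² = 5728, Σst = 3950
nΣst − ΣsΣt = 27650 − 28224 = -574
nΣs² − (Σs)² = 25396 − 20736 = 4660; nΣt² − (Σt)² = 40096 − 38416 = 1680
r = -574 / √(4660 × 1680) = -574 / 2797.9993 ≈ -0.205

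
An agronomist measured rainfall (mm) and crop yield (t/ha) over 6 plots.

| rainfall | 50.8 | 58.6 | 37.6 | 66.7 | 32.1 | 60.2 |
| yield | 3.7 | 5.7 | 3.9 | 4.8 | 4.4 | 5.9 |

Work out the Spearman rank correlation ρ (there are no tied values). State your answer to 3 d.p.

Rank rainfall: 3, 4, 2, 6, 1, 5
Rank yield: 1, 5, 2, 4, 3, 6
d = rank(rainfall) − rank(yield): 2, -1, 0, 2, -2, -1; Σd² = 14
ρ = 1 − 6Σd² / [n(n²−1)] = 1 − 6×14 / (6×35) = 1 − 84/210 ≈ 0.600

0.600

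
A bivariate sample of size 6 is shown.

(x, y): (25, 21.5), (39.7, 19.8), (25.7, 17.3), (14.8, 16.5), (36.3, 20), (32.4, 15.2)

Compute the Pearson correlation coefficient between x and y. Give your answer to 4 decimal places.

n = 6, Σx = 173.9, Σy = 110.3, Σx² = 5448.07, Σy² = 2056.87, Σxy = 3230.85
nΣxy − ΣxΣy = 19385.1 − 19181.17 = 203.93
nΣx² − (Σx)² = 32688.42 − 30241.21 = 2447.21; nΣy² − (Σy)² = 12341.22 − 12166.09 = 175.13
r = 203.93 / √(2447.21 × 175.13) = 203.93 / 654.6601 ≈ 0.3115

0.3115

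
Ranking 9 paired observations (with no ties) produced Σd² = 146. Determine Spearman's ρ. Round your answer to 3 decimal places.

ρ = 1 − 6Σd² / [n(n²−1)] = 1 − 6×146 / (9×80)
  = 1 − 876/720 = 1 − 1.2167 ≈ -0.217

-0.217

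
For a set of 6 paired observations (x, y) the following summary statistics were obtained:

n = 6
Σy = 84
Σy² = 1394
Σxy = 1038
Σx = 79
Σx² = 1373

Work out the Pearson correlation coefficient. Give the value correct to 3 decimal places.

r = (nΣxy − ΣxΣy) / √[(nΣx² − (Σx)²)(nΣy² − (Σy)²)]
Numerator: 6×1038 − 79×84 = -408
Denominator: √[(8238 − 6241)(8364 − 7056)] = √[1997 × 1308] = 1616.1918
r = -408 / 1616.1918 ≈ -0.252

-0.252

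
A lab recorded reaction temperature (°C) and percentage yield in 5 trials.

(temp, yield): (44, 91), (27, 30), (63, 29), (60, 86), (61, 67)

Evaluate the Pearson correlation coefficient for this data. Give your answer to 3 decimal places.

n = 5, Σx = 255, Σy = 303, Σx² = 13955, Σy² = 21907, Σxy = 15888
nΣxy − ΣxΣy = 79440 − 77265 = 2175
nΣx² − (Σx)² = 69775 − 65025 = 4750; nΣy² − (Σy)² = 109535 − 91809 = 17726
r = 2175 / √(4750 × 17726) = 2175 / 9175.9741 ≈ 0.237

0.237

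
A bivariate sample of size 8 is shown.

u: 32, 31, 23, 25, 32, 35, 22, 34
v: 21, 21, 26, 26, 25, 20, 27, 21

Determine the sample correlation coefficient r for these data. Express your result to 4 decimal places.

n = 8, Σu = 234, Σv = 187, Σu² = 7028, Σv² = 4429, Σuv = 5379
nΣuv − ΣuΣv = 43032 − 43758 = -726
nΣu² − (Σu)² = 56224 − 54756 = 1468; nΣv² − (Σv)² = 35432 − 34969 = 463
r = -726 / √(1468 × 463) = -726 / 824.4295 ≈ -0.8806

-0.8806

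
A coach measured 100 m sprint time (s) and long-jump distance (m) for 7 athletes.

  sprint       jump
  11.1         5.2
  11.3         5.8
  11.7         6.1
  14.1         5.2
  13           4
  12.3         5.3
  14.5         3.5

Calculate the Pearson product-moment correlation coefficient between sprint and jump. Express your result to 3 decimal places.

n = 7, Σx = 88, Σy = 35.1, Σx² = 1117.14, Σy² = 181.27, Σxy = 435.89
nΣxy − ΣxΣy = 3051.23 − 3088.8 = -37.57
nΣx² − (Σx)² = 7819.98 − 7744 = 75.98; nΣy² − (Σy)² = 1268.89 − 1232.01 = 36.88
r = -37.57 / √(75.98 × 36.88) = -37.57 / 52.9353 ≈ -0.710

-0.710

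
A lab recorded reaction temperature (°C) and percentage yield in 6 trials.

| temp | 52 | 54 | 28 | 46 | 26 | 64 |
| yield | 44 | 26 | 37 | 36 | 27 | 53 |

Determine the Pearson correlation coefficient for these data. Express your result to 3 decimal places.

0.571

n = 6, Σx = 270, Σy = 223, Σx² = 13292, Σy² = 8815, Σxy = 10478
nΣxy − ΣxΣy = 62868 − 60210 = 2658
nΣx² − (Σx)² = 79752 − 72900 = 6852; nΣy² − (Σy)² = 52890 − 49729 = 3161
r = 2658 / √(6852 × 3161) = 2658 / 4653.9416 ≈ 0.571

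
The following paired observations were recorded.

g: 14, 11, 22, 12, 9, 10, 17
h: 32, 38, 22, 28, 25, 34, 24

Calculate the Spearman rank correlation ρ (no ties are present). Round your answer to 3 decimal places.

Rank g: 5, 3, 7, 4, 1, 2, 6
Rank h: 5, 7, 1, 4, 3, 6, 2
d = rank(g) − rank(h): 0, -4, 6, 0, -2, -4, 4; Σd² = 88
ρ = 1 − 6Σd² / [n(n²−1)] = 1 − 6×88 / (7×48) = 1 − 528/336 ≈ -0.571

-0.571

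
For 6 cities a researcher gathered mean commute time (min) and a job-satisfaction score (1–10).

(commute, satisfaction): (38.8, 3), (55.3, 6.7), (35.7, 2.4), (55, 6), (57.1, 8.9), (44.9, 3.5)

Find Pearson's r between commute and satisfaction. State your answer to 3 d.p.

0.937

n = 6, Σx = 286.8, Σy = 30.5, Σx² = 14139.44, Σy² = 187.11, Σxy = 1567.93
nΣxy − ΣxΣy = 9407.58 − 8747.4 = 660.18
nΣx² − (Σx)² = 84836.64 − 82254.24 = 2582.4; nΣy² − (Σy)² = 1122.66 − 930.25 = 192.41
r = 660.18 / √(2582.4 × 192.41) = 660.18 / 704.8969 ≈ 0.937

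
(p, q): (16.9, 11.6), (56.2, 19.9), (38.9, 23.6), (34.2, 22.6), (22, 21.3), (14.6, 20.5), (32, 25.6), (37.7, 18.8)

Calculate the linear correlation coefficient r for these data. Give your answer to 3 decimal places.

n = 8, Σp = 252.5, Σq = 163.9, Σp² = 9269.35, Σq² = 3481.03, Σpq = 5301.24
nΣpq − ΣpΣq = 42409.92 − 41384.75 = 1025.17
nΣp² − (Σp)² = 74154.8 − 63756.25 = 10398.55; nΣq² − (Σq)² = 27848.24 − 26863.21 = 985.03
r = 1025.17 / √(10398.55 × 985.03) = 1025.17 / 3200.4505 ≈ 0.320

0.320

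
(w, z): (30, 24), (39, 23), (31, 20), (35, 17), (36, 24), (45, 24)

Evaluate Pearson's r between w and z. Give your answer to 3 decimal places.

0.300

n = 6, Σw = 216, Σz = 132, Σw² = 7928, Σz² = 2946, Σwz = 4776
nΣwz − ΣwΣz = 28656 − 28512 = 144
nΣw² − (Σw)² = 47568 − 46656 = 912; nΣz² − (Σz)² = 17676 − 17424 = 252
r = 144 / √(912 × 252) = 144 / 479.3996 ≈ 0.300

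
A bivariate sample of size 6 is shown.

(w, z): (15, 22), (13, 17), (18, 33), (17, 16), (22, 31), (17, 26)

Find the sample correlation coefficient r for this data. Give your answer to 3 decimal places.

0.708

n = 6, Σw = 102, Σz = 145, Σw² = 1780, Σz² = 3755, Σwz = 2541
nΣwz − ΣwΣz = 15246 − 14790 = 456
nΣw² − (Σw)² = 10680 − 10404 = 276; nΣz² − (Σz)² = 22530 − 21025 = 1505
r = 456 / √(276 × 1505) = 456 / 644.4998 ≈ 0.708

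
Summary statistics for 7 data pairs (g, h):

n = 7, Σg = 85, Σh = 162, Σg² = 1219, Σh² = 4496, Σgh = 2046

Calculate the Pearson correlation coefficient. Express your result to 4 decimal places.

r = (nΣgh − ΣgΣh) / √[(nΣg² − (Σg)²)(nΣh² − (Σh)²)]
Numerator: 7×2046 − 85×162 = 552
Denominator: √[(8533 − 7225)(31472 − 26244)] = √[1308 × 5228] = 2614.9998
r = 552 / 2614.9998 ≈ 0.2111

0.2111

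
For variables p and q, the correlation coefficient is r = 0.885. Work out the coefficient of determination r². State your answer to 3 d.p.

r² = (0.885)² = 0.783

0.783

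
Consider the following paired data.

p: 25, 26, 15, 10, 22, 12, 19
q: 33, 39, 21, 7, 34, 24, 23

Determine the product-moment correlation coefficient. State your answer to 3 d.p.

n = 7, Σp = 129, Σq = 181, Σp² = 2615, Σq² = 5361, Σpq = 3697
nΣpq − ΣpΣq = 25879 − 23349 = 2530
nΣp² − (Σp)² = 18305 − 16641 = 1664; nΣq² − (Σq)² = 37527 − 32761 = 4766
r = 2530 / √(1664 × 4766) = 2530 / 2816.1364 ≈ 0.898

0.898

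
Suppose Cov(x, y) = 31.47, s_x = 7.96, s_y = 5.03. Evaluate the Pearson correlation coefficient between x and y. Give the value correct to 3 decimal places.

0.786

r = Cov(x,y) / (s_x · s_y) = 31.47 / (7.96 × 5.03)
  = 31.47 / 40.0388 ≈ 0.786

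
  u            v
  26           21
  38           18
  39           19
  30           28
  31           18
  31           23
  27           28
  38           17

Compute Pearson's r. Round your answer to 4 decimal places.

n = 8, Σu = 260, Σv = 172, Σu² = 8636, Σv² = 3836, Σuv = 5484
nΣuv − ΣuΣv = 43872 − 44720 = -848
nΣu² − (Σu)² = 69088 − 67600 = 1488; nΣv² − (Σv)² = 30688 − 29584 = 1104
r = -848 / √(1488 × 1104) = -848 / 1281.6989 ≈ -0.6616

-0.6616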